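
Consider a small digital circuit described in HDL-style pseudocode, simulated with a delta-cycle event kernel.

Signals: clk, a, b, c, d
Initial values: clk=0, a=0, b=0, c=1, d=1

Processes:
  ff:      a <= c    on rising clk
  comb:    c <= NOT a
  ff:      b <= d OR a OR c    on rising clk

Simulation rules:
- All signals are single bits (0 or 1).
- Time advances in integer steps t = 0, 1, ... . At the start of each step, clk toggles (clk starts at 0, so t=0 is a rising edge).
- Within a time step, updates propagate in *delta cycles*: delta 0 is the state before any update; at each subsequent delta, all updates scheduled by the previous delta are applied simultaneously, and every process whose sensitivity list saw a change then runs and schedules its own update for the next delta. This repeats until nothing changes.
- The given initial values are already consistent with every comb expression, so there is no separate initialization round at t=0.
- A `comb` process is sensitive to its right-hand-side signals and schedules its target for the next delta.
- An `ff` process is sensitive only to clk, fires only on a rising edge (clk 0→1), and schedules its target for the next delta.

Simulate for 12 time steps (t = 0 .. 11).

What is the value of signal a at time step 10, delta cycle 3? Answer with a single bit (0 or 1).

0

t=0 Δ0: a=0 clk=0 d=1 c=1 b=0
  Δ1: clk:0→1
  Δ2: a:0→1, b:0→1
  Δ3: c:1→0
  (3Δ to stable)
t=1 Δ0: a=1 clk=1 d=1 c=0 b=1
  Δ1: clk:1→0
  (1Δ to stable)
t=2 Δ0: a=1 clk=0 d=1 c=0 b=1
  Δ1: clk:0→1
  Δ2: a:1→0
  Δ3: c:0→1
  (3Δ to stable)
t=3 Δ0: a=0 clk=1 d=1 c=1 b=1
  Δ1: clk:1→0
  (1Δ to stable)
t=4 Δ0: a=0 clk=0 d=1 c=1 b=1
  Δ1: clk:0→1
  Δ2: a:0→1
  Δ3: c:1→0
  (3Δ to stable)
t=5 Δ0: a=1 clk=1 d=1 c=0 b=1
  Δ1: clk:1→0
  (1Δ to stable)
t=6 Δ0: a=1 clk=0 d=1 c=0 b=1
  Δ1: clk:0→1
  Δ2: a:1→0
  Δ3: c:0→1
  (3Δ to stable)
t=7 Δ0: a=0 clk=1 d=1 c=1 b=1
  Δ1: clk:1→0
  (1Δ to stable)
t=8 Δ0: a=0 clk=0 d=1 c=1 b=1
  Δ1: clk:0→1
  Δ2: a:0→1
  Δ3: c:1→0
  (3Δ to stable)
t=9 Δ0: a=1 clk=1 d=1 c=0 b=1
  Δ1: clk:1→0
  (1Δ to stable)
t=10 Δ0: a=1 clk=0 d=1 c=0 b=1
  Δ1: clk:0→1
  Δ2: a:1→0
  Δ3: c:0→1
  (3Δ to stable)
t=11 Δ0: a=0 clk=1 d=1 c=1 b=1
  Δ1: clk:1→0
  (1Δ to stable)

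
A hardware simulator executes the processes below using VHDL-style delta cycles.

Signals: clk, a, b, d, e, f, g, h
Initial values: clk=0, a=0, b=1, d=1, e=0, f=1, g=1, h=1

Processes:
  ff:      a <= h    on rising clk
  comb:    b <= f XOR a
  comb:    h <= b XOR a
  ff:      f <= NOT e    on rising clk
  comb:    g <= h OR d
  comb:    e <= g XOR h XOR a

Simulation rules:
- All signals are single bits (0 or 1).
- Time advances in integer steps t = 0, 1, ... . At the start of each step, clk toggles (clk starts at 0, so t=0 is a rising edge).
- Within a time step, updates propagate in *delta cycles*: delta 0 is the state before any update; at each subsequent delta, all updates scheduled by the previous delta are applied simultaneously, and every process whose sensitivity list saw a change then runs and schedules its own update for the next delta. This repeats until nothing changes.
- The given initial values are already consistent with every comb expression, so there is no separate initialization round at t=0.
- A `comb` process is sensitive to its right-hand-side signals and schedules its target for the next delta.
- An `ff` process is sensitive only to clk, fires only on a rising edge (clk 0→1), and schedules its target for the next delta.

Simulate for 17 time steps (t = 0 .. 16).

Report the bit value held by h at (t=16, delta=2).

[bits: a,e,g,f,h,b,clk,d]
t=0: Δ0=00111101 Δ1=00111111 Δ2=10111111 Δ3=11110011 Δ4=10111011 Δ5=11111011 | 5Δ
t=1: Δ0=11111011 Δ1=11111001 | 1Δ
t=2: Δ0=11111001 Δ1=11111011 Δ2=11101011 Δ3=11101111 Δ4=11100111 Δ5=10100111 | 5Δ
t=3: Δ0=10100111 Δ1=10100101 | 1Δ
t=4: Δ0=10100101 Δ1=10100111 Δ2=00110111 Δ3=01111111 Δ4=00111111 | 4Δ
t=5: Δ0=00111111 Δ1=00111101 | 1Δ
t=6: Δ0=00111101 Δ1=00111111 Δ2=10111111 Δ3=11110011 Δ4=10111011 Δ5=11111011 | 5Δ
t=7: Δ0=11111011 Δ1=11111001 | 1Δ
t=8: Δ0=11111001 Δ1=11111011 Δ2=11101011 Δ3=11101111 Δ4=11100111 Δ5=10100111 | 5Δ
t=9: Δ0=10100111 Δ1=10100101 | 1Δ
t=10: Δ0=10100101 Δ1=10100111 Δ2=00110111 Δ3=01111111 Δ4=00111111 | 4Δ
t=11: Δ0=00111111 Δ1=00111101 | 1Δ
t=12: Δ0=00111101 Δ1=00111111 Δ2=10111111 Δ3=11110011 Δ4=10111011 Δ5=11111011 | 5Δ
t=13: Δ0=11111011 Δ1=11111001 | 1Δ
t=14: Δ0=11111001 Δ1=11111011 Δ2=11101011 Δ3=11101111 Δ4=11100111 Δ5=10100111 | 5Δ
t=15: Δ0=10100111 Δ1=10100101 | 1Δ
t=16: Δ0=10100101 Δ1=10100111 Δ2=00110111 Δ3=01111111 Δ4=00111111 | 4Δ

0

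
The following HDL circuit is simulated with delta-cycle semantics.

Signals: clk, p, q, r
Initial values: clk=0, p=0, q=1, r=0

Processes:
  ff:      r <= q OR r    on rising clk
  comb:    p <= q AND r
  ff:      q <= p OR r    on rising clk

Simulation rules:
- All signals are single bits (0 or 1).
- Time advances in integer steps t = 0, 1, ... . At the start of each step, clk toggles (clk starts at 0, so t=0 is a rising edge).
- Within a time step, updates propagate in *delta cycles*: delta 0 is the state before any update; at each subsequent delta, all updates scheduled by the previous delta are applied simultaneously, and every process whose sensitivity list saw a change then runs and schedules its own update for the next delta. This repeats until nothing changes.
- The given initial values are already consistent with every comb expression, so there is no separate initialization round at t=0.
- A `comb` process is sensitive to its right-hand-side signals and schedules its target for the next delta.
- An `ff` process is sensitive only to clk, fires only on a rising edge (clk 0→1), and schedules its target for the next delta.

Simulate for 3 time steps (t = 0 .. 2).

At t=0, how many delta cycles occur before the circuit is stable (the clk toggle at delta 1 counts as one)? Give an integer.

[bits: r,p,q,clk]
t=0: Δ0=0010 Δ1=0011 Δ2=1001 | 2Δ
t=1: Δ0=1001 Δ1=1000 | 1Δ
t=2: Δ0=1000 Δ1=1001 Δ2=1011 Δ3=1111 | 3Δ

2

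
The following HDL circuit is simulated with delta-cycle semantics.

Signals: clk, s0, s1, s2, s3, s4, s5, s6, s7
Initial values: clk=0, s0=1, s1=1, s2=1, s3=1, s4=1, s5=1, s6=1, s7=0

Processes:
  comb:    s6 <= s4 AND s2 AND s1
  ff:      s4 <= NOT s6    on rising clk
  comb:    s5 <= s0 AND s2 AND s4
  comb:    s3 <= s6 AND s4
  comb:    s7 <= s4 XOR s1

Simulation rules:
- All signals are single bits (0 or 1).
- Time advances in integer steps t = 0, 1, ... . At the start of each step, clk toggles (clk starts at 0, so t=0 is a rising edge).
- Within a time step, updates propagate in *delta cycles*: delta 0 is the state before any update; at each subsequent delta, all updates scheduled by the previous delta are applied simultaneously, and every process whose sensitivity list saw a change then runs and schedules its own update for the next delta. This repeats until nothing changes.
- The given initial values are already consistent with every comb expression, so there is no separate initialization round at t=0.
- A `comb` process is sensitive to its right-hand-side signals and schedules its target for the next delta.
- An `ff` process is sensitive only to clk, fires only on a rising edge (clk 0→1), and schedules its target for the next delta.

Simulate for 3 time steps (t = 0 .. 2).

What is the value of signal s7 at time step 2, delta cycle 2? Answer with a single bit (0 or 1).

[bits: s0,clk,s4,s1,s6,s7,s2,s5,s3]
t=0: Δ0=101110111 Δ1=111110111 Δ2=110110111 Δ3=110101100 | 3Δ
t=1: Δ0=110101100 Δ1=100101100 | 1Δ
t=2: Δ0=100101100 Δ1=110101100 Δ2=111101100 Δ3=111110110 Δ4=111110111 | 4Δ

1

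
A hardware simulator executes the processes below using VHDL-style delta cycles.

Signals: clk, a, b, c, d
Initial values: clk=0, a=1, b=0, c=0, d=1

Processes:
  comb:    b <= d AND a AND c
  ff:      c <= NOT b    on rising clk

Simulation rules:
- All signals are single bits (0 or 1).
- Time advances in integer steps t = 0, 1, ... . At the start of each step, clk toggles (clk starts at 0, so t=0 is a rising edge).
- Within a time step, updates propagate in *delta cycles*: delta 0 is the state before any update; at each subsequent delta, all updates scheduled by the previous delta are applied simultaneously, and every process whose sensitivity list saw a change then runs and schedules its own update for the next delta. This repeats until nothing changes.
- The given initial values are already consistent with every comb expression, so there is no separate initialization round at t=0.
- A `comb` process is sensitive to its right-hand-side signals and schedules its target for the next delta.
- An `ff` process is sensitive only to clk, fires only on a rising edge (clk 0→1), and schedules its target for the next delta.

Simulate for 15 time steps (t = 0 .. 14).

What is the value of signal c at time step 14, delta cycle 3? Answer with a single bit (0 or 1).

0

t=0 Δ0: c=0 b=0 d=1 a=1 clk=0
  Δ1: clk:0→1
  Δ2: c:0→1
  Δ3: b:0→1
  (3Δ to stable)
t=1 Δ0: c=1 b=1 d=1 a=1 clk=1
  Δ1: clk:1→0
  (1Δ to stable)
t=2 Δ0: c=1 b=1 d=1 a=1 clk=0
  Δ1: clk:0→1
  Δ2: c:1→0
  Δ3: b:1→0
  (3Δ to stable)
t=3 Δ0: c=0 b=0 d=1 a=1 clk=1
  Δ1: clk:1→0
  (1Δ to stable)
t=4 Δ0: c=0 b=0 d=1 a=1 clk=0
  Δ1: clk:0→1
  Δ2: c:0→1
  Δ3: b:0→1
  (3Δ to stable)
t=5 Δ0: c=1 b=1 d=1 a=1 clk=1
  Δ1: clk:1→0
  (1Δ to stable)
t=6 Δ0: c=1 b=1 d=1 a=1 clk=0
  Δ1: clk:0→1
  Δ2: c:1→0
  Δ3: b:1→0
  (3Δ to stable)
t=7 Δ0: c=0 b=0 d=1 a=1 clk=1
  Δ1: clk:1→0
  (1Δ to stable)
t=8 Δ0: c=0 b=0 d=1 a=1 clk=0
  Δ1: clk:0→1
  Δ2: c:0→1
  Δ3: b:0→1
  (3Δ to stable)
t=9 Δ0: c=1 b=1 d=1 a=1 clk=1
  Δ1: clk:1→0
  (1Δ to stable)
t=10 Δ0: c=1 b=1 d=1 a=1 clk=0
  Δ1: clk:0→1
  Δ2: c:1→0
  Δ3: b:1→0
  (3Δ to stable)
t=11 Δ0: c=0 b=0 d=1 a=1 clk=1
  Δ1: clk:1→0
  (1Δ to stable)
t=12 Δ0: c=0 b=0 d=1 a=1 clk=0
  Δ1: clk:0→1
  Δ2: c:0→1
  Δ3: b:0→1
  (3Δ to stable)
t=13 Δ0: c=1 b=1 d=1 a=1 clk=1
  Δ1: clk:1→0
  (1Δ to stable)
t=14 Δ0: c=1 b=1 d=1 a=1 clk=0
  Δ1: clk:0→1
  Δ2: c:1→0
  Δ3: b:1→0
  (3Δ to stable)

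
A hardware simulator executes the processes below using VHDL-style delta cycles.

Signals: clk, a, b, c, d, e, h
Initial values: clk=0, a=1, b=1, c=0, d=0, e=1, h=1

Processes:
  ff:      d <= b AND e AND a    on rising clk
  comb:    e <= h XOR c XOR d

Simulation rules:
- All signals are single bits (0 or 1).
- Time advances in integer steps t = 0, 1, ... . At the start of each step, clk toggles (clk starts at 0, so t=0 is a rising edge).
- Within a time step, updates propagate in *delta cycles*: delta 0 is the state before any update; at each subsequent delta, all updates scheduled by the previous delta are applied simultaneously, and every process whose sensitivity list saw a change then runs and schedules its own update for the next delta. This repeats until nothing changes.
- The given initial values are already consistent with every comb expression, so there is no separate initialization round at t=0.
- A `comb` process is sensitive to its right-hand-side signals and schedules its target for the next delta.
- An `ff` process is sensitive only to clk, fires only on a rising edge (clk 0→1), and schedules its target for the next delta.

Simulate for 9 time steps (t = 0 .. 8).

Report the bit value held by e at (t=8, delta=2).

1

t=0 Δ0: d=0 h=1 a=1 e=1 b=1 c=0 clk=0
  Δ1: clk:0→1
  Δ2: d:0→1
  Δ3: e:1→0
  (3Δ to stable)
t=1 Δ0: d=1 h=1 a=1 e=0 b=1 c=0 clk=1
  Δ1: clk:1→0
  (1Δ to stable)
t=2 Δ0: d=1 h=1 a=1 e=0 b=1 c=0 clk=0
  Δ1: clk:0→1
  Δ2: d:1→0
  Δ3: e:0→1
  (3Δ to stable)
t=3 Δ0: d=0 h=1 a=1 e=1 b=1 c=0 clk=1
  Δ1: clk:1→0
  (1Δ to stable)
t=4 Δ0: d=0 h=1 a=1 e=1 b=1 c=0 clk=0
  Δ1: clk:0→1
  Δ2: d:0→1
  Δ3: e:1→0
  (3Δ to stable)
t=5 Δ0: d=1 h=1 a=1 e=0 b=1 c=0 clk=1
  Δ1: clk:1→0
  (1Δ to stable)
t=6 Δ0: d=1 h=1 a=1 e=0 b=1 c=0 clk=0
  Δ1: clk:0→1
  Δ2: d:1→0
  Δ3: e:0→1
  (3Δ to stable)
t=7 Δ0: d=0 h=1 a=1 e=1 b=1 c=0 clk=1
  Δ1: clk:1→0
  (1Δ to stable)
t=8 Δ0: d=0 h=1 a=1 e=1 b=1 c=0 clk=0
  Δ1: clk:0→1
  Δ2: d:0→1
  Δ3: e:1→0
  (3Δ to stable)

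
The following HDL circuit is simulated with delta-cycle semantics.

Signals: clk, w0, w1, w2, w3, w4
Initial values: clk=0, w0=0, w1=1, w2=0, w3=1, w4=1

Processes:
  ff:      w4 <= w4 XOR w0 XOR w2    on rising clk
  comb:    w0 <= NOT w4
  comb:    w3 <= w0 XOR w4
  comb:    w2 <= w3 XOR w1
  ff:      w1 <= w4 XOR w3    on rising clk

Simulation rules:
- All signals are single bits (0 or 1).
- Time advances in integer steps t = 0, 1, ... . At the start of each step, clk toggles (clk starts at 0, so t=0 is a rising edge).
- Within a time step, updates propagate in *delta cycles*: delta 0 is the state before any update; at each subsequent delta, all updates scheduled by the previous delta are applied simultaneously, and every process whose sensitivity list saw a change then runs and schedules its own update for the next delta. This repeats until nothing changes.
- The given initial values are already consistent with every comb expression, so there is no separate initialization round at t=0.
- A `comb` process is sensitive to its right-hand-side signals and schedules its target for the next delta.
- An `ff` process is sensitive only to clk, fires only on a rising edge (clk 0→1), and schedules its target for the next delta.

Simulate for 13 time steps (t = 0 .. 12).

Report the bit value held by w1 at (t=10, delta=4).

0

t0.Δ0 w0=0 w2=0 w3=1 clk=0 w4=1 w1=1
t0.Δ1 w0=0 w2=0 w3=1 clk=1 w4=1 w1=1
t0.Δ2 w0=0 w2=0 w3=1 clk=1 w4=1 w1=0
t0.Δ3 w0=0 w2=1 w3=1 clk=1 w4=1 w1=0
t1.Δ0 w0=0 w2=1 w3=1 clk=1 w4=1 w1=0
t1.Δ1 w0=0 w2=1 w3=1 clk=0 w4=1 w1=0
t2.Δ0 w0=0 w2=1 w3=1 clk=0 w4=1 w1=0
t2.Δ1 w0=0 w2=1 w3=1 clk=1 w4=1 w1=0
t2.Δ2 w0=0 w2=1 w3=1 clk=1 w4=0 w1=0
t2.Δ3 w0=1 w2=1 w3=0 clk=1 w4=0 w1=0
t2.Δ4 w0=1 w2=0 w3=1 clk=1 w4=0 w1=0
t2.Δ5 w0=1 w2=1 w3=1 clk=1 w4=0 w1=0
t3.Δ0 w0=1 w2=1 w3=1 clk=1 w4=0 w1=0
t3.Δ1 w0=1 w2=1 w3=1 clk=0 w4=0 w1=0
t4.Δ0 w0=1 w2=1 w3=1 clk=0 w4=0 w1=0
t4.Δ1 w0=1 w2=1 w3=1 clk=1 w4=0 w1=0
t4.Δ2 w0=1 w2=1 w3=1 clk=1 w4=0 w1=1
t4.Δ3 w0=1 w2=0 w3=1 clk=1 w4=0 w1=1
t5.Δ0 w0=1 w2=0 w3=1 clk=1 w4=0 w1=1
t5.Δ1 w0=1 w2=0 w3=1 clk=0 w4=0 w1=1
t6.Δ0 w0=1 w2=0 w3=1 clk=0 w4=0 w1=1
t6.Δ1 w0=1 w2=0 w3=1 clk=1 w4=0 w1=1
t6.Δ2 w0=1 w2=0 w3=1 clk=1 w4=1 w1=1
t6.Δ3 w0=0 w2=0 w3=0 clk=1 w4=1 w1=1
t6.Δ4 w0=0 w2=1 w3=1 clk=1 w4=1 w1=1
t6.Δ5 w0=0 w2=0 w3=1 clk=1 w4=1 w1=1
t7.Δ0 w0=0 w2=0 w3=1 clk=1 w4=1 w1=1
t7.Δ1 w0=0 w2=0 w3=1 clk=0 w4=1 w1=1
t8.Δ0 w0=0 w2=0 w3=1 clk=0 w4=1 w1=1
t8.Δ1 w0=0 w2=0 w3=1 clk=1 w4=1 w1=1
t8.Δ2 w0=0 w2=0 w3=1 clk=1 w4=1 w1=0
t8.Δ3 w0=0 w2=1 w3=1 clk=1 w4=1 w1=0
t9.Δ0 w0=0 w2=1 w3=1 clk=1 w4=1 w1=0
t9.Δ1 w0=0 w2=1 w3=1 clk=0 w4=1 w1=0
t10.Δ0 w0=0 w2=1 w3=1 clk=0 w4=1 w1=0
t10.Δ1 w0=0 w2=1 w3=1 clk=1 w4=1 w1=0
t10.Δ2 w0=0 w2=1 w3=1 clk=1 w4=0 w1=0
t10.Δ3 w0=1 w2=1 w3=0 clk=1 w4=0 w1=0
t10.Δ4 w0=1 w2=0 w3=1 clk=1 w4=0 w1=0
t10.Δ5 w0=1 w2=1 w3=1 clk=1 w4=0 w1=0
t11.Δ0 w0=1 w2=1 w3=1 clk=1 w4=0 w1=0
t11.Δ1 w0=1 w2=1 w3=1 clk=0 w4=0 w1=0
t12.Δ0 w0=1 w2=1 w3=1 clk=0 w4=0 w1=0
t12.Δ1 w0=1 w2=1 w3=1 clk=1 w4=0 w1=0
t12.Δ2 w0=1 w2=1 w3=1 clk=1 w4=0 w1=1
t12.Δ3 w0=1 w2=0 w3=1 clk=1 w4=0 w1=1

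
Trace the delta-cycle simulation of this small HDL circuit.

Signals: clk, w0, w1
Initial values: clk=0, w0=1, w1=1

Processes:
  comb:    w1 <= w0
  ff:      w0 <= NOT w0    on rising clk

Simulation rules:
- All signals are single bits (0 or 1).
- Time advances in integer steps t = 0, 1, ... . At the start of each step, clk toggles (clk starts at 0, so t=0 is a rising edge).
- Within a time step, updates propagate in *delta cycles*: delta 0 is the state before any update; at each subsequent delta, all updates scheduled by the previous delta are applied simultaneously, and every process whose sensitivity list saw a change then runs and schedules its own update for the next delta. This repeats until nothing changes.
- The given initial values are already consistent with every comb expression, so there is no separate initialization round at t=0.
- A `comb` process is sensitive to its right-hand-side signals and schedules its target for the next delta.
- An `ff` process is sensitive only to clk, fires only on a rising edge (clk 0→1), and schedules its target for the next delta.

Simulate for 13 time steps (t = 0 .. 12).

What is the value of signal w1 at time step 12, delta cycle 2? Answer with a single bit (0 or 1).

t=0 Δ0: w1=1 w0=1 clk=0
  Δ1: clk:0→1
  Δ2: w0:1→0
  Δ3: w1:1→0
  (3Δ to stable)
t=1 Δ0: w1=0 w0=0 clk=1
  Δ1: clk:1→0
  (1Δ to stable)
t=2 Δ0: w1=0 w0=0 clk=0
  Δ1: clk:0→1
  Δ2: w0:0→1
  Δ3: w1:0→1
  (3Δ to stable)
t=3 Δ0: w1=1 w0=1 clk=1
  Δ1: clk:1→0
  (1Δ to stable)
t=4 Δ0: w1=1 w0=1 clk=0
  Δ1: clk:0→1
  Δ2: w0:1→0
  Δ3: w1:1→0
  (3Δ to stable)
t=5 Δ0: w1=0 w0=0 clk=1
  Δ1: clk:1→0
  (1Δ to stable)
t=6 Δ0: w1=0 w0=0 clk=0
  Δ1: clk:0→1
  Δ2: w0:0→1
  Δ3: w1:0→1
  (3Δ to stable)
t=7 Δ0: w1=1 w0=1 clk=1
  Δ1: clk:1→0
  (1Δ to stable)
t=8 Δ0: w1=1 w0=1 clk=0
  Δ1: clk:0→1
  Δ2: w0:1→0
  Δ3: w1:1→0
  (3Δ to stable)
t=9 Δ0: w1=0 w0=0 clk=1
  Δ1: clk:1→0
  (1Δ to stable)
t=10 Δ0: w1=0 w0=0 clk=0
  Δ1: clk:0→1
  Δ2: w0:0→1
  Δ3: w1:0→1
  (3Δ to stable)
t=11 Δ0: w1=1 w0=1 clk=1
  Δ1: clk:1→0
  (1Δ to stable)
t=12 Δ0: w1=1 w0=1 clk=0
  Δ1: clk:0→1
  Δ2: w0:1→0
  Δ3: w1:1→0
  (3Δ to stable)

1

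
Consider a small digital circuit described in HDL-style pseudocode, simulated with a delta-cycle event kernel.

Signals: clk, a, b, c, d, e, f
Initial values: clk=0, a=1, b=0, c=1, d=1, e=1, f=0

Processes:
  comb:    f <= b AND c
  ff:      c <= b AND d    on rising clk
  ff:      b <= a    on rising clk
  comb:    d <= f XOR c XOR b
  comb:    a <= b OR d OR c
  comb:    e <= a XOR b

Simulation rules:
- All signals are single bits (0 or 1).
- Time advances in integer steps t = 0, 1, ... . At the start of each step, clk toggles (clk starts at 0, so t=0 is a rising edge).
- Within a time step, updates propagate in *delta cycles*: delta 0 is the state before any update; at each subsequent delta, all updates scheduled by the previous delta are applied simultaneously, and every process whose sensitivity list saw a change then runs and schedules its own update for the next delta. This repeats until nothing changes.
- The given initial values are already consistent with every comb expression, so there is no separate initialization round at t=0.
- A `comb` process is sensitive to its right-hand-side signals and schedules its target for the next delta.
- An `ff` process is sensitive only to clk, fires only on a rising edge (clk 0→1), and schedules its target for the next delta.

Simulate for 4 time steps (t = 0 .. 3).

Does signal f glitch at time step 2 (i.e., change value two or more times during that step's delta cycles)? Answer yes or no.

[bits: d,c,a,clk,f,b,e]
t=0: Δ0=1110001 Δ1=1111001 Δ2=1011011 Δ3=1011010 | 3Δ
t=1: Δ0=1011010 Δ1=1010010 | 1Δ
t=2: Δ0=1010010 Δ1=1011010 Δ2=1111010 Δ3=0111110 Δ4=1111110 | 4Δ
t=3: Δ0=1111110 Δ1=1110110 | 1Δ

no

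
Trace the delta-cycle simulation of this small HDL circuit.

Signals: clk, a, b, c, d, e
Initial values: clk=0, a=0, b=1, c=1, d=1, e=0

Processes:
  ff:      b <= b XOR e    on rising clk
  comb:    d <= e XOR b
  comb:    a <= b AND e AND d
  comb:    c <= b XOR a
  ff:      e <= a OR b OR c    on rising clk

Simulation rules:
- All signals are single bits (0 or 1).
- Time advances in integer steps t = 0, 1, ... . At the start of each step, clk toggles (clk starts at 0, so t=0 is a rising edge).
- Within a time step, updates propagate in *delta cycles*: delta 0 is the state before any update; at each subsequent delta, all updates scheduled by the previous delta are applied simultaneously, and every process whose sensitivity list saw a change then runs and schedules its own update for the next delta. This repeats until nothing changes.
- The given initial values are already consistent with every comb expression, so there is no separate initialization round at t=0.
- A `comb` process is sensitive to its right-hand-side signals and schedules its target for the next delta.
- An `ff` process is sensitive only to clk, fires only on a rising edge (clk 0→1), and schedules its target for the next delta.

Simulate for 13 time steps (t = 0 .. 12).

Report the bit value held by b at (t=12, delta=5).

1

t0.Δ0 d=1 clk=0 e=0 a=0 c=1 b=1
t0.Δ1 d=1 clk=1 e=0 a=0 c=1 b=1
t0.Δ2 d=1 clk=1 e=1 a=0 c=1 b=1
t0.Δ3 d=0 clk=1 e=1 a=1 c=1 b=1
t0.Δ4 d=0 clk=1 e=1 a=0 c=0 b=1
t0.Δ5 d=0 clk=1 e=1 a=0 c=1 b=1
t1.Δ0 d=0 clk=1 e=1 a=0 c=1 b=1
t1.Δ1 d=0 clk=0 e=1 a=0 c=1 b=1
t2.Δ0 d=0 clk=0 e=1 a=0 c=1 b=1
t2.Δ1 d=0 clk=1 e=1 a=0 c=1 b=1
t2.Δ2 d=0 clk=1 e=1 a=0 c=1 b=0
t2.Δ3 d=1 clk=1 e=1 a=0 c=0 b=0
t3.Δ0 d=1 clk=1 e=1 a=0 c=0 b=0
t3.Δ1 d=1 clk=0 e=1 a=0 c=0 b=0
t4.Δ0 d=1 clk=0 e=1 a=0 c=0 b=0
t4.Δ1 d=1 clk=1 e=1 a=0 c=0 b=0
t4.Δ2 d=1 clk=1 e=0 a=0 c=0 b=1
t4.Δ3 d=1 clk=1 e=0 a=0 c=1 b=1
t5.Δ0 d=1 clk=1 e=0 a=0 c=1 b=1
t5.Δ1 d=1 clk=0 e=0 a=0 c=1 b=1
t6.Δ0 d=1 clk=0 e=0 a=0 c=1 b=1
t6.Δ1 d=1 clk=1 e=0 a=0 c=1 b=1
t6.Δ2 d=1 clk=1 e=1 a=0 c=1 b=1
t6.Δ3 d=0 clk=1 e=1 a=1 c=1 b=1
t6.Δ4 d=0 clk=1 e=1 a=0 c=0 b=1
t6.Δ5 d=0 clk=1 e=1 a=0 c=1 b=1
t7.Δ0 d=0 clk=1 e=1 a=0 c=1 b=1
t7.Δ1 d=0 clk=0 e=1 a=0 c=1 b=1
t8.Δ0 d=0 clk=0 e=1 a=0 c=1 b=1
t8.Δ1 d=0 clk=1 e=1 a=0 c=1 b=1
t8.Δ2 d=0 clk=1 e=1 a=0 c=1 b=0
t8.Δ3 d=1 clk=1 e=1 a=0 c=0 b=0
t9.Δ0 d=1 clk=1 e=1 a=0 c=0 b=0
t9.Δ1 d=1 clk=0 e=1 a=0 c=0 b=0
t10.Δ0 d=1 clk=0 e=1 a=0 c=0 b=0
t10.Δ1 d=1 clk=1 e=1 a=0 c=0 b=0
t10.Δ2 d=1 clk=1 e=0 a=0 c=0 b=1
t10.Δ3 d=1 clk=1 e=0 a=0 c=1 b=1
t11.Δ0 d=1 clk=1 e=0 a=0 c=1 b=1
t11.Δ1 d=1 clk=0 e=0 a=0 c=1 b=1
t12.Δ0 d=1 clk=0 e=0 a=0 c=1 b=1
t12.Δ1 d=1 clk=1 e=0 a=0 c=1 b=1
t12.Δ2 d=1 clk=1 e=1 a=0 c=1 b=1
t12.Δ3 d=0 clk=1 e=1 a=1 c=1 b=1
t12.Δ4 d=0 clk=1 e=1 a=0 c=0 b=1
t12.Δ5 d=0 clk=1 e=1 a=0 c=1 b=1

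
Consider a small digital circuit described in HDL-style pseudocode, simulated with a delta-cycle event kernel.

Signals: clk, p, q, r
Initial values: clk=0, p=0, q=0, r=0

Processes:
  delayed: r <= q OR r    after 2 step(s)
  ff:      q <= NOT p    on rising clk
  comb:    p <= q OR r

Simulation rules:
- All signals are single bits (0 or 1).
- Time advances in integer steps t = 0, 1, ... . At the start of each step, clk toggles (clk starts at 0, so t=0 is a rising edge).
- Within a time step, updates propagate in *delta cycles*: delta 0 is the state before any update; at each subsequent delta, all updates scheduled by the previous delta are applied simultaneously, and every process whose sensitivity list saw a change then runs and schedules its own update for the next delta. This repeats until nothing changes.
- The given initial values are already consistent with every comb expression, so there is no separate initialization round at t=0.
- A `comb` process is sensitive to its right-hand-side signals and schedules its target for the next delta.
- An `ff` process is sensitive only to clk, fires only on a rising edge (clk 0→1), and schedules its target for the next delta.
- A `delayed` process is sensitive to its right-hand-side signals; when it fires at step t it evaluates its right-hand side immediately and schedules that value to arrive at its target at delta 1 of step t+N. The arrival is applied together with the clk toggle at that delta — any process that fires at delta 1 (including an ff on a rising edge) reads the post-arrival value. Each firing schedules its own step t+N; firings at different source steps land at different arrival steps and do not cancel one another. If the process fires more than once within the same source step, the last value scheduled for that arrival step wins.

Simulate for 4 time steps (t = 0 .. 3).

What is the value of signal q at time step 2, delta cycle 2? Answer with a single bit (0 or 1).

t0.Δ0 p=0 q=0 r=0 clk=0
t0.Δ1 p=0 q=0 r=0 clk=1
t0.Δ2 p=0 q=1 r=0 clk=1
t0.Δ3 p=1 q=1 r=0 clk=1
t1.Δ0 p=1 q=1 r=0 clk=1
t1.Δ1 p=1 q=1 r=0 clk=0
t2.Δ0 p=1 q=1 r=0 clk=0
t2.Δ1 p=1 q=1 r=1 clk=1
t2.Δ2 p=1 q=0 r=1 clk=1
t3.Δ0 p=1 q=0 r=1 clk=1
t3.Δ1 p=1 q=0 r=1 clk=0

0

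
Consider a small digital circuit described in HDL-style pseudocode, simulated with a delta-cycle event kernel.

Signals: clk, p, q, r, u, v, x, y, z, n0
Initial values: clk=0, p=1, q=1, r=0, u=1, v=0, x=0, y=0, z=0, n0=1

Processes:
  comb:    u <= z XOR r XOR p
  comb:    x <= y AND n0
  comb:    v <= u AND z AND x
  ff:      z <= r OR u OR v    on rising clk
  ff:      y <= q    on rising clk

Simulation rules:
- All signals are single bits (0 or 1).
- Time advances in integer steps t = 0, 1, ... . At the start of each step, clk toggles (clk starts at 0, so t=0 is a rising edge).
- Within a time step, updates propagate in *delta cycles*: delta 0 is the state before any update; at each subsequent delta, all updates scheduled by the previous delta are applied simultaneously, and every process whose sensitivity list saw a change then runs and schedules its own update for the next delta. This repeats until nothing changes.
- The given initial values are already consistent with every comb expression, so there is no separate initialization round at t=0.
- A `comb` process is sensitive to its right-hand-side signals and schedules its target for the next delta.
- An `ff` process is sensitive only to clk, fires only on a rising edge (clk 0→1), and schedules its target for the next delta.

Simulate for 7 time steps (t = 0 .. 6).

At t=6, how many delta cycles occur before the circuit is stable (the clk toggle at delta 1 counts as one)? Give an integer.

3

[bits: p,v,clk,q,n0,u,y,x,r,z]
t=0: Δ0=1001110000 Δ1=1011110000 Δ2=1011111001 Δ3=1011101101 | 3Δ
t=1: Δ0=1011101101 Δ1=1001101101 | 1Δ
t=2: Δ0=1001101101 Δ1=1011101101 Δ2=1011101100 Δ3=1011111100 | 3Δ
t=3: Δ0=1011111100 Δ1=1001111100 | 1Δ
t=4: Δ0=1001111100 Δ1=1011111100 Δ2=1011111101 Δ3=1111101101 Δ4=1011101101 | 4Δ
t=5: Δ0=1011101101 Δ1=1001101101 | 1Δ
t=6: Δ0=1001101101 Δ1=1011101101 Δ2=1011101100 Δ3=1011111100 | 3Δ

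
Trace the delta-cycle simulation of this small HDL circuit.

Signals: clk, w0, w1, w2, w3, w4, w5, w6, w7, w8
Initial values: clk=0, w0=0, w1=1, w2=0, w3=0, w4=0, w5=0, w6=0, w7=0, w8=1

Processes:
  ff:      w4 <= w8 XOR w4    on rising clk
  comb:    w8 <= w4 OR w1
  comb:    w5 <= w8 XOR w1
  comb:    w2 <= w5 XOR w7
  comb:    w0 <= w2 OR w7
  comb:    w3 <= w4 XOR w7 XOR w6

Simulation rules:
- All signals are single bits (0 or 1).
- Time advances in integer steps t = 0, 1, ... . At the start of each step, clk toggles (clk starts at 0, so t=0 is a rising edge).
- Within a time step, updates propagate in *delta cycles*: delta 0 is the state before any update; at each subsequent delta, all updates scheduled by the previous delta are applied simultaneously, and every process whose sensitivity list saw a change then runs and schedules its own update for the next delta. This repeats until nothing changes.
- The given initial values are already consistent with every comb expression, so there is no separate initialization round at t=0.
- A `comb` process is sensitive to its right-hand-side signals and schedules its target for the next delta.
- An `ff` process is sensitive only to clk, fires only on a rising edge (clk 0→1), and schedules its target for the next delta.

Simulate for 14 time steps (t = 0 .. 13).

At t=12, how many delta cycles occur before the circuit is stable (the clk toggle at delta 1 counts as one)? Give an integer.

[bits: clk,w4,w1,w3,w7,w8,w0,w6,w2,w5]
t=0: Δ0=0010010000 Δ1=1010010000 Δ2=1110010000 Δ3=1111010000 | 3Δ
t=1: Δ0=1111010000 Δ1=0111010000 | 1Δ
t=2: Δ0=0111010000 Δ1=1111010000 Δ2=1011010000 Δ3=1010010000 | 3Δ
t=3: Δ0=1010010000 Δ1=0010010000 | 1Δ
t=4: Δ0=0010010000 Δ1=1010010000 Δ2=1110010000 Δ3=1111010000 | 3Δ
t=5: Δ0=1111010000 Δ1=0111010000 | 1Δ
t=6: Δ0=0111010000 Δ1=1111010000 Δ2=1011010000 Δ3=1010010000 | 3Δ
t=7: Δ0=1010010000 Δ1=0010010000 | 1Δ
t=8: Δ0=0010010000 Δ1=1010010000 Δ2=1110010000 Δ3=1111010000 | 3Δ
t=9: Δ0=1111010000 Δ1=0111010000 | 1Δ
t=10: Δ0=0111010000 Δ1=1111010000 Δ2=1011010000 Δ3=1010010000 | 3Δ
t=11: Δ0=1010010000 Δ1=0010010000 | 1Δ
t=12: Δ0=0010010000 Δ1=1010010000 Δ2=1110010000 Δ3=1111010000 | 3Δ
t=13: Δ0=1111010000 Δ1=0111010000 | 1Δ

3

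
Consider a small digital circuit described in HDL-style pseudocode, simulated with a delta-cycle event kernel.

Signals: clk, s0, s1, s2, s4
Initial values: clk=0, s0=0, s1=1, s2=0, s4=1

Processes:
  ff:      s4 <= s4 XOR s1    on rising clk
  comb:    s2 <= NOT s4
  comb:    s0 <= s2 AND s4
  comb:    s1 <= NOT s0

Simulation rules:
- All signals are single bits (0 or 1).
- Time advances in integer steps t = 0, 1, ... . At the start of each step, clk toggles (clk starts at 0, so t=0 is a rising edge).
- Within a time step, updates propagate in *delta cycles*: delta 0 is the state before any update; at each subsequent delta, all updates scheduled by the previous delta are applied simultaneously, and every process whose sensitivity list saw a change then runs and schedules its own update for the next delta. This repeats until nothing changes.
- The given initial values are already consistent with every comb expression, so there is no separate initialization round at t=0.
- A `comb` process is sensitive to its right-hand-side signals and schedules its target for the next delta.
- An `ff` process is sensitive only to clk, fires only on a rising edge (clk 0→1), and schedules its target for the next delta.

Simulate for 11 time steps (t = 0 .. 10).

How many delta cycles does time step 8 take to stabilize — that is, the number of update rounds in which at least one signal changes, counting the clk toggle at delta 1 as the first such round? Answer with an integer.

3

[bits: s2,s4,s1,s0,clk]
t=0: Δ0=01100 Δ1=01101 Δ2=00101 Δ3=10101 | 3Δ
t=1: Δ0=10101 Δ1=10100 | 1Δ
t=2: Δ0=10100 Δ1=10101 Δ2=11101 Δ3=01111 Δ4=01001 Δ5=01101 | 5Δ
t=3: Δ0=01101 Δ1=01100 | 1Δ
t=4: Δ0=01100 Δ1=01101 Δ2=00101 Δ3=10101 | 3Δ
t=5: Δ0=10101 Δ1=10100 | 1Δ
t=6: Δ0=10100 Δ1=10101 Δ2=11101 Δ3=01111 Δ4=01001 Δ5=01101 | 5Δ
t=7: Δ0=01101 Δ1=01100 | 1Δ
t=8: Δ0=01100 Δ1=01101 Δ2=00101 Δ3=10101 | 3Δ
t=9: Δ0=10101 Δ1=10100 | 1Δ
t=10: Δ0=10100 Δ1=10101 Δ2=11101 Δ3=01111 Δ4=01001 Δ5=01101 | 5Δ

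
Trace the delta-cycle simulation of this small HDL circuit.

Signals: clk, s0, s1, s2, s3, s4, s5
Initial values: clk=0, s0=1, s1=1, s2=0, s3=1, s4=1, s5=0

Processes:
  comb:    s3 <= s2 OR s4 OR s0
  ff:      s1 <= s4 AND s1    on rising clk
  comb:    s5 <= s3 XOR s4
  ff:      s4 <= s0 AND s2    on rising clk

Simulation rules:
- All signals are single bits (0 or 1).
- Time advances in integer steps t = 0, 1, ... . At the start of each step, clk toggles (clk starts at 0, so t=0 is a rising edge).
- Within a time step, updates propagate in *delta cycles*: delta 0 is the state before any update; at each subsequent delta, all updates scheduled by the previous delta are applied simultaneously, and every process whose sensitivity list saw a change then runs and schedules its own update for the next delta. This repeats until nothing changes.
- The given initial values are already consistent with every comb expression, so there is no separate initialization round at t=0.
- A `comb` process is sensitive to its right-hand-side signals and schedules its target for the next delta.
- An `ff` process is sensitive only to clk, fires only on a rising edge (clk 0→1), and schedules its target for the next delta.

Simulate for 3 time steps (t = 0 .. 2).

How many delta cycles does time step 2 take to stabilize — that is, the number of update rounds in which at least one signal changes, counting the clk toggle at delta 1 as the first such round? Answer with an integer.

t0.Δ0 s3=1 s0=1 s4=1 s2=0 s1=1 clk=0 s5=0
t0.Δ1 s3=1 s0=1 s4=1 s2=0 s1=1 clk=1 s5=0
t0.Δ2 s3=1 s0=1 s4=0 s2=0 s1=1 clk=1 s5=0
t0.Δ3 s3=1 s0=1 s4=0 s2=0 s1=1 clk=1 s5=1
t1.Δ0 s3=1 s0=1 s4=0 s2=0 s1=1 clk=1 s5=1
t1.Δ1 s3=1 s0=1 s4=0 s2=0 s1=1 clk=0 s5=1
t2.Δ0 s3=1 s0=1 s4=0 s2=0 s1=1 clk=0 s5=1
t2.Δ1 s3=1 s0=1 s4=0 s2=0 s1=1 clk=1 s5=1
t2.Δ2 s3=1 s0=1 s4=0 s2=0 s1=0 clk=1 s5=1

2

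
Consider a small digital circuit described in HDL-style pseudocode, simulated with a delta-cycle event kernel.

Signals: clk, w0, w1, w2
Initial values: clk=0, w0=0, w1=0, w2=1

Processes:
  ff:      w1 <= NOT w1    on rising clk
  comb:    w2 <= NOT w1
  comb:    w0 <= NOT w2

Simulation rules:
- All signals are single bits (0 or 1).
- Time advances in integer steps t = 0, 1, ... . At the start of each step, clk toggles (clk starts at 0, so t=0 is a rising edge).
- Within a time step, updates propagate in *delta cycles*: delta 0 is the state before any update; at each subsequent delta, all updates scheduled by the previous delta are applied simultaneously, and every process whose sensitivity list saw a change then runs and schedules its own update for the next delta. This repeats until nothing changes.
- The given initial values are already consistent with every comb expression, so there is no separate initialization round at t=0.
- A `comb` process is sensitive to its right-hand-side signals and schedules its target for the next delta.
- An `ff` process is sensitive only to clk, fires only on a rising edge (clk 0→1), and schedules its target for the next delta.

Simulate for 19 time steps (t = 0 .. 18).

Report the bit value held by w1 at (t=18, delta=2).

0

t=0 Δ0: w1=0 w2=1 clk=0 w0=0
  Δ1: clk:0→1
  Δ2: w1:0→1
  Δ3: w2:1→0
  Δ4: w0:0→1
  (4Δ to stable)
t=1 Δ0: w1=1 w2=0 clk=1 w0=1
  Δ1: clk:1→0
  (1Δ to stable)
t=2 Δ0: w1=1 w2=0 clk=0 w0=1
  Δ1: clk:0→1
  Δ2: w1:1→0
  Δ3: w2:0→1
  Δ4: w0:1→0
  (4Δ to stable)
t=3 Δ0: w1=0 w2=1 clk=1 w0=0
  Δ1: clk:1→0
  (1Δ to stable)
t=4 Δ0: w1=0 w2=1 clk=0 w0=0
  Δ1: clk:0→1
  Δ2: w1:0→1
  Δ3: w2:1→0
  Δ4: w0:0→1
  (4Δ to stable)
t=5 Δ0: w1=1 w2=0 clk=1 w0=1
  Δ1: clk:1→0
  (1Δ to stable)
t=6 Δ0: w1=1 w2=0 clk=0 w0=1
  Δ1: clk:0→1
  Δ2: w1:1→0
  Δ3: w2:0→1
  Δ4: w0:1→0
  (4Δ to stable)
t=7 Δ0: w1=0 w2=1 clk=1 w0=0
  Δ1: clk:1→0
  (1Δ to stable)
t=8 Δ0: w1=0 w2=1 clk=0 w0=0
  Δ1: clk:0→1
  Δ2: w1:0→1
  Δ3: w2:1→0
  Δ4: w0:0→1
  (4Δ to stable)
t=9 Δ0: w1=1 w2=0 clk=1 w0=1
  Δ1: clk:1→0
  (1Δ to stable)
t=10 Δ0: w1=1 w2=0 clk=0 w0=1
  Δ1: clk:0→1
  Δ2: w1:1→0
  Δ3: w2:0→1
  Δ4: w0:1→0
  (4Δ to stable)
t=11 Δ0: w1=0 w2=1 clk=1 w0=0
  Δ1: clk:1→0
  (1Δ to stable)
t=12 Δ0: w1=0 w2=1 clk=0 w0=0
  Δ1: clk:0→1
  Δ2: w1:0→1
  Δ3: w2:1→0
  Δ4: w0:0→1
  (4Δ to stable)
t=13 Δ0: w1=1 w2=0 clk=1 w0=1
  Δ1: clk:1→0
  (1Δ to stable)
t=14 Δ0: w1=1 w2=0 clk=0 w0=1
  Δ1: clk:0→1
  Δ2: w1:1→0
  Δ3: w2:0→1
  Δ4: w0:1→0
  (4Δ to stable)
t=15 Δ0: w1=0 w2=1 clk=1 w0=0
  Δ1: clk:1→0
  (1Δ to stable)
t=16 Δ0: w1=0 w2=1 clk=0 w0=0
  Δ1: clk:0→1
  Δ2: w1:0→1
  Δ3: w2:1→0
  Δ4: w0:0→1
  (4Δ to stable)
t=17 Δ0: w1=1 w2=0 clk=1 w0=1
  Δ1: clk:1→0
  (1Δ to stable)
t=18 Δ0: w1=1 w2=0 clk=0 w0=1
  Δ1: clk:0→1
  Δ2: w1:1→0
  Δ3: w2:0→1
  Δ4: w0:1→0
  (4Δ to stable)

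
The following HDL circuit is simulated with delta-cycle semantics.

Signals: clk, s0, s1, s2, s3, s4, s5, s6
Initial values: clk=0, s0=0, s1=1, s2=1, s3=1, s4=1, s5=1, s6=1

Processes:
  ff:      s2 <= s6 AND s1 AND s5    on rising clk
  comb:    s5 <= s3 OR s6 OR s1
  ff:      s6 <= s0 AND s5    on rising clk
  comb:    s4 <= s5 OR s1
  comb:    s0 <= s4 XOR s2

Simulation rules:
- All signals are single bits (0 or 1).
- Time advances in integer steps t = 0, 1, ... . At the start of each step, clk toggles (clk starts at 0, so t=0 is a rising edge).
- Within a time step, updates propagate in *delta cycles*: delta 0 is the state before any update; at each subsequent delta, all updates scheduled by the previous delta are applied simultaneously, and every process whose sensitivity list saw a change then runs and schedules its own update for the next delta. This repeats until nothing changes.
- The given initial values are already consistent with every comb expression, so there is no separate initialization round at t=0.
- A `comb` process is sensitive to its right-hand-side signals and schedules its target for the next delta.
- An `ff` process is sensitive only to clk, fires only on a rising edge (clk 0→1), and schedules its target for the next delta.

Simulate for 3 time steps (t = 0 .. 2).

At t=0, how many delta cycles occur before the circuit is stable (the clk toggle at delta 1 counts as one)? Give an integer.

2

t0.Δ0 s0=0 clk=0 s1=1 s6=1 s3=1 s5=1 s2=1 s4=1
t0.Δ1 s0=0 clk=1 s1=1 s6=1 s3=1 s5=1 s2=1 s4=1
t0.Δ2 s0=0 clk=1 s1=1 s6=0 s3=1 s5=1 s2=1 s4=1
t1.Δ0 s0=0 clk=1 s1=1 s6=0 s3=1 s5=1 s2=1 s4=1
t1.Δ1 s0=0 clk=0 s1=1 s6=0 s3=1 s5=1 s2=1 s4=1
t2.Δ0 s0=0 clk=0 s1=1 s6=0 s3=1 s5=1 s2=1 s4=1
t2.Δ1 s0=0 clk=1 s1=1 s6=0 s3=1 s5=1 s2=1 s4=1
t2.Δ2 s0=0 clk=1 s1=1 s6=0 s3=1 s5=1 s2=0 s4=1
t2.Δ3 s0=1 clk=1 s1=1 s6=0 s3=1 s5=1 s2=0 s4=1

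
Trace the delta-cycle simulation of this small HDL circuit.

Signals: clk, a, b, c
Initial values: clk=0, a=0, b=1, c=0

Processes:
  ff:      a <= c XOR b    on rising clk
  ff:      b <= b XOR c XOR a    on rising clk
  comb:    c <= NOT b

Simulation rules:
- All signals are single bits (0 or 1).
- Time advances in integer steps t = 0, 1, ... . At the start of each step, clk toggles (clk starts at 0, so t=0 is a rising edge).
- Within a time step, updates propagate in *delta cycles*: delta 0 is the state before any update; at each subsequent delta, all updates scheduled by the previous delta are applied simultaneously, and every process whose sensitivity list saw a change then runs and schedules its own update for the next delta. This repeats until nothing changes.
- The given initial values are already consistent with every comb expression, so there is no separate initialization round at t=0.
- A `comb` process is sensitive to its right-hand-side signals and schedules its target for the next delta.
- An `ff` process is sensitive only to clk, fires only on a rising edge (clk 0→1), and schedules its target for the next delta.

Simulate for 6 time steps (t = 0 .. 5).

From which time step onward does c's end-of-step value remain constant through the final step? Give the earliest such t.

t=0 Δ0: a=0 clk=0 c=0 b=1
  Δ1: clk:0→1
  Δ2: a:0→1
  (2Δ to stable)
t=1 Δ0: a=1 clk=1 c=0 b=1
  Δ1: clk:1→0
  (1Δ to stable)
t=2 Δ0: a=1 clk=0 c=0 b=1
  Δ1: clk:0→1
  Δ2: b:1→0
  Δ3: c:0→1
  (3Δ to stable)
t=3 Δ0: a=1 clk=1 c=1 b=0
  Δ1: clk:1→0
  (1Δ to stable)
t=4 Δ0: a=1 clk=0 c=1 b=0
  Δ1: clk:0→1
  (1Δ to stable)
t=5 Δ0: a=1 clk=1 c=1 b=0
  Δ1: clk:1→0
  (1Δ to stable)

2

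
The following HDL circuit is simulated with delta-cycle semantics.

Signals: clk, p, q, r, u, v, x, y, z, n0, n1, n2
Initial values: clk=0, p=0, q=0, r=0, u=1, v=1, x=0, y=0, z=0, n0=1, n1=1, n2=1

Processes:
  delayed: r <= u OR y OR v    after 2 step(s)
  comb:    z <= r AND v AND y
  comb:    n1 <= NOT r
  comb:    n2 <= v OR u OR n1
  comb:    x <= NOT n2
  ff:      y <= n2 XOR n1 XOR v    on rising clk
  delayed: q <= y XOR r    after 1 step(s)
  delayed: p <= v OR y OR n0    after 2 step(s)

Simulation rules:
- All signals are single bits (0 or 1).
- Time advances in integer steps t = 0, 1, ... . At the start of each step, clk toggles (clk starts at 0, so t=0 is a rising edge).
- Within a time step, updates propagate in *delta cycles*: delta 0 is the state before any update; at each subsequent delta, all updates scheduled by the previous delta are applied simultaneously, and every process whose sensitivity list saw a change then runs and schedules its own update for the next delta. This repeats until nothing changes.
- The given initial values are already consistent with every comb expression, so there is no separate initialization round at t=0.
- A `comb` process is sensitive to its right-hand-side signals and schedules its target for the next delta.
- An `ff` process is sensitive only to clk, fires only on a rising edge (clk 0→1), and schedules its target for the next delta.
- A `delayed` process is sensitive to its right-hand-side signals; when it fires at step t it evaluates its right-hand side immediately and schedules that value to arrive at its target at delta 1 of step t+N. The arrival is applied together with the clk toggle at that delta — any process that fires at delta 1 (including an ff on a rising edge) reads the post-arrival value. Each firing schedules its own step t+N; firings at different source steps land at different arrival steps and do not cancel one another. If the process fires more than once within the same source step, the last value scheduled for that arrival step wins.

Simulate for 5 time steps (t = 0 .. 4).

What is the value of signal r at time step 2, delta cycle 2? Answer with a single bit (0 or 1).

t=0 Δ0: n1=1 r=0 u=1 n2=1 z=0 q=0 y=0 clk=0 n0=1 v=1 x=0 p=0
  Δ1: clk:0→1
  Δ2: y:0→1
  (2Δ to stable)
t=1 Δ0: n1=1 r=0 u=1 n2=1 z=0 q=0 y=1 clk=1 n0=1 v=1 x=0 p=0
  Δ1: q:0→1, clk:1→0
  (1Δ to stable)
t=2 Δ0: n1=1 r=0 u=1 n2=1 z=0 q=1 y=1 clk=0 n0=1 v=1 x=0 p=0
  Δ1: r:0→1, clk:0→1, p:0→1
  Δ2: n1:1→0, z:0→1
  (2Δ to stable)
t=3 Δ0: n1=0 r=1 u=1 n2=1 z=1 q=1 y=1 clk=1 n0=1 v=1 x=0 p=1
  Δ1: q:1→0, clk:1→0
  (1Δ to stable)
t=4 Δ0: n1=0 r=1 u=1 n2=1 z=1 q=0 y=1 clk=0 n0=1 v=1 x=0 p=1
  Δ1: clk:0→1
  Δ2: y:1→0
  Δ3: z:1→0
  (3Δ to stable)

1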